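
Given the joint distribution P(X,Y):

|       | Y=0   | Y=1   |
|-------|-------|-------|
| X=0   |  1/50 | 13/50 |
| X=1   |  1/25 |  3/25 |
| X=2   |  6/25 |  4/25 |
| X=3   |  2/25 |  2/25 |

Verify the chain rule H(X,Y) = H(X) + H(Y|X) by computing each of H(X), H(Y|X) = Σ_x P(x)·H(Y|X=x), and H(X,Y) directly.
H(X) = 1.8890 bits, H(Y|X) = 0.7821 bits, H(X,Y) = 2.6712 bits

Marginal of X (row sums):
  P(X=0) = 1/50 + 13/50 = 7/25
  P(X=1) = 1/25 + 3/25 = 4/25
  P(X=2) = 6/25 + 4/25 = 2/5
  P(X=3) = 2/25 + 2/25 = 4/25
H(X) = -[(7/25)·log₂(7/25) + (4/25)·log₂(4/25) + (2/5)·log₂(2/5) + (4/25)·log₂(4/25)]
  = 0.5142 + 0.4230 + 0.5288 + 0.4230 = 1.8890 bits

H(Y|X) = Σ_x P(x)·H(Y|X=x):
  X=0: P(X=0) = 7/25, P(Y|X=0) = (1/14, 13/14) → H(Y|X=0) = 0.3712
  X=1: P(X=1) = 4/25, P(Y|X=1) = (1/4, 3/4) → H(Y|X=1) = 0.8113
  X=2: P(X=2) = 2/5, P(Y|X=2) = (3/5, 2/5) → H(Y|X=2) = 0.9710
  X=3: P(X=3) = 4/25, P(Y|X=3) = (1/2, 1/2) → H(Y|X=3) = 1.0000
H(Y|X) = (7/25)·0.3712 + (4/25)·0.8113 + (2/5)·0.9710 + (4/25)·1.0000 = 0.7821 bits

H(X,Y) = -Σ_{x,y} P(x,y) log₂ P(x,y). Per-cell terms -P(x,y)·log₂P(x,y):
  X=0: 0.1129, 0.5053
  X=1: 0.1858, 0.3671
  X=2: 0.4941, 0.4230
  X=3: 0.2915, 0.2915
Sum of the 8 terms: H(X,Y) = 2.6712 bits

Chain rule check:
  H(X) + H(Y|X) = 1.8890 + 0.7821 = 2.6711 bits
  H(X,Y) = 2.6712 bits
✓ Chain rule verified (Δ = 0.0001 is 4-dp rounding noise: each of the three values was rounded independently).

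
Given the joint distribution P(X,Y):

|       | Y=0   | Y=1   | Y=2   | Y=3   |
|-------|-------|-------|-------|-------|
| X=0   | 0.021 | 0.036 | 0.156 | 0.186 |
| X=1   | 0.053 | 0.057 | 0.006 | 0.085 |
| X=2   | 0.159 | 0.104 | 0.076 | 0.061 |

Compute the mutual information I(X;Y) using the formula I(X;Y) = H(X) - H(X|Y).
0.2393 bits

I(X;Y) = H(X) - H(X|Y)

Marginal of X (row sums):
  P(X=0) = 0.021 + 0.036 + 0.156 + 0.186 = 0.399
  P(X=1) = 0.053 + 0.057 + 0.006 + 0.085 = 0.201
  P(X=2) = 0.159 + 0.104 + 0.076 + 0.061 = 0.400
H(X) = -[0.399·log₂(0.399) + 0.201·log₂(0.201) + 0.400·log₂(0.400)]
  = 0.52889 + 0.46526 + 0.52877 = 1.5229 bits

Marginal of Y (column sums):
  P(Y=0) = 0.021 + 0.053 + 0.159 = 0.233
  P(Y=1) = 0.036 + 0.057 + 0.104 = 0.197
  P(Y=2) = 0.156 + 0.006 + 0.076 = 0.238
  P(Y=3) = 0.186 + 0.085 + 0.061 = 0.332
H(X|Y) = Σ_y P(y)·H(X|Y=y):
  Y=0: P(Y=0) = 0.233, P(X|Y=0) = (21/233, 53/233, 159/233) → H(X|Y=0) = 1.17506
  Y=1: P(Y=1) = 0.197, P(X|Y=1) = (36/197, 57/197, 104/197) → H(X|Y=1) = 1.45232
  Y=2: P(Y=2) = 0.238, P(X|Y=2) = (78/119, 3/119, 38/119) → H(X|Y=2) = 1.05921
  Y=3: P(Y=3) = 0.332, P(X|Y=3) = (93/166, 85/332, 61/332) → H(X|Y=3) = 1.42065
H(X|Y) = 0.233·1.17506 + 0.197·1.45232 + 0.238·1.05921 + 0.332·1.42065 = 1.2836 bits

I(X;Y) = H(X) - H(X|Y) = 1.5229 - 1.2836 = 0.2393 bits

Cross-check via I(X;Y) = H(X) + H(Y) - H(X,Y): computing H(Y) from the column sums and H(X,Y) from the 12 cells in the same way gives H(Y) = 1.9724 bits and H(X,Y) = 3.2560 bits, so
I(X;Y) = 1.5229 + 1.9724 - 3.2560 = 0.2393 bits ✓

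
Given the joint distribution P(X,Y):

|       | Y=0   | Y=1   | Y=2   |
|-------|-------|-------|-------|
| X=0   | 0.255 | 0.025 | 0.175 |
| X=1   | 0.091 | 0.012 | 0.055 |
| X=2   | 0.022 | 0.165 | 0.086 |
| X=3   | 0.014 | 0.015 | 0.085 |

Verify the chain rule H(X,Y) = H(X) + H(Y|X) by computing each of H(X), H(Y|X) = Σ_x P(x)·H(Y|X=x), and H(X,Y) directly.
H(X) = 1.8060 bits, H(Y|X) = 1.2251 bits, H(X,Y) = 3.0310 bits

Marginal of X (row sums):
  P(X=0) = 0.255 + 0.025 + 0.175 = 0.455
  P(X=1) = 0.091 + 0.012 + 0.055 = 0.158
  P(X=2) = 0.022 + 0.165 + 0.086 = 0.273
  P(X=3) = 0.014 + 0.015 + 0.085 = 0.114
H(X) = -[0.455·log₂(0.455) + 0.158·log₂(0.158) + 0.273·log₂(0.273) + 0.114·log₂(0.114)]
  = 0.51691 + 0.42060 + 0.51134 + 0.35715 = 1.8060 bits

H(Y|X) = Σ_x P(x)·H(Y|X=x):
  X=0: P(X=0) = 0.455, P(Y|X=0) = (51/91, 5/91, 5/13) → H(Y|X=0) = 1.22836
  X=1: P(X=1) = 0.158, P(Y|X=1) = (91/158, 6/79, 55/158) → H(Y|X=1) = 1.27085
  X=2: P(X=2) = 0.273, P(Y|X=2) = (22/273, 55/91, 86/273) → H(Y|X=2) = 1.25683
  X=3: P(X=3) = 0.114, P(Y|X=3) = (7/57, 5/38, 85/114) → H(Y|X=3) = 1.07232
H(Y|X) = 0.455·1.22836 + 0.158·1.27085 + 0.273·1.25683 + 0.114·1.07232 = 1.2251 bits

H(X,Y) = -Σ_{x,y} P(x,y) log₂ P(x,y). Per-cell terms -P(x,y)·log₂P(x,y):
  X=0: 0.50271, 0.13305, 0.44005
  X=1: 0.31468, 0.07657, 0.23014
  X=2: 0.12114, 0.42891, 0.30440
  X=3: 0.08622, 0.09088, 0.30229
Sum of the 12 terms: H(X,Y) = 3.0310 bits

Chain rule check:
  H(X) + H(Y|X) = 1.8060 + 1.2251 = 3.0311 bits
  H(X,Y) = 3.0310 bits
✓ Chain rule verified (Δ = 0.0001 is 4-dp rounding noise: each of the three values was rounded independently).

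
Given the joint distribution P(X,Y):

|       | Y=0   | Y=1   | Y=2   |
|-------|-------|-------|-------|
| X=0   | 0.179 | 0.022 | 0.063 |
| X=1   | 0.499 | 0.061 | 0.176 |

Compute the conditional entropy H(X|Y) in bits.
0.8327 bits

H(X|Y) = H(X,Y) - H(Y)

H(X,Y) = -Σ_{x,y} P(x,y) log₂ P(x,y). Per-cell terms -P(x,y)·log₂P(x,y):
  X=0: 0.44427, 0.12114, 0.25128
  X=1: 0.50044, 0.24614, 0.44112
Sum of the 6 terms: H(X,Y) = 2.0044 bits

Marginal of Y (column sums):
  P(Y=0) = 0.179 + 0.499 = 0.678
  P(Y=1) = 0.022 + 0.061 = 0.083
  P(Y=2) = 0.063 + 0.176 = 0.239
H(Y) = -[0.678·log₂(0.678) + 0.083·log₂(0.083) + 0.239·log₂(0.239)]
  = 0.38012 + 0.29803 + 0.49352 = 1.1717 bits

H(X|Y) = H(X,Y) - H(Y) = 2.0044 - 1.1717 = 0.8327 bits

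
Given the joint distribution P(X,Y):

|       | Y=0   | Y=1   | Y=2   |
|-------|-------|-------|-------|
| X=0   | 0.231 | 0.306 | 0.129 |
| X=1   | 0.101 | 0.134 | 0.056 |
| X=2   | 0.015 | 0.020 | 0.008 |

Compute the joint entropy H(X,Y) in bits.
2.6072 bits

H(X,Y) = -Σ_{x,y} P(x,y) log₂ P(x,y). Per-cell terms -P(x,y)·log₂P(x,y):
  X=0: 0.48834, 0.52277, 0.38114
  X=1: 0.33406, 0.38856, 0.23287
  X=2: 0.09088, 0.11288, 0.05573
Sum of the 9 terms: H(X,Y) = 2.6072 bits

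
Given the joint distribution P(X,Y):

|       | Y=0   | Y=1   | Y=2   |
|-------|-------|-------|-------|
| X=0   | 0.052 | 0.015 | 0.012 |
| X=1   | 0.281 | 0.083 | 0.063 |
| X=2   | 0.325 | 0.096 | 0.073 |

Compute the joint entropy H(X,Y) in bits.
2.5804 bits

H(X,Y) = -Σ_{x,y} P(x,y) log₂ P(x,y). Per-cell terms -P(x,y)·log₂P(x,y):
  X=0: 0.2218, 0.0909, 0.0766
  X=1: 0.5146, 0.2980, 0.2513
  X=2: 0.5270, 0.3246, 0.2756
Sum of the 9 terms: H(X,Y) = 2.5804 bits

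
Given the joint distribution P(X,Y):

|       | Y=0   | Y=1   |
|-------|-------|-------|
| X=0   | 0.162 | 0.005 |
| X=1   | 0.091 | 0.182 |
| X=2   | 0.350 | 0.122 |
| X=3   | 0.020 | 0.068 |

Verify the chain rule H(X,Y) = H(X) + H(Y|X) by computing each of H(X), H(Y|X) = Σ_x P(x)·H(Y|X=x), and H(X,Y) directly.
H(X) = 1.7623 bits, H(Y|X) = 0.7403 bits, H(X,Y) = 2.5026 bits

Marginal of X (row sums):
  P(X=0) = 0.162 + 0.005 = 0.167
  P(X=1) = 0.091 + 0.182 = 0.273
  P(X=2) = 0.350 + 0.122 = 0.472
  P(X=3) = 0.020 + 0.068 = 0.088
H(X) = -[0.167·log₂(0.167) + 0.273·log₂(0.273) + 0.472·log₂(0.472) + 0.088·log₂(0.088)]
  = 0.431207 + 0.511336 + 0.511243 + 0.308559 = 1.7623 bits

H(Y|X) = Σ_x P(x)·H(Y|X=x):
  X=0: P(X=0) = 0.167, P(Y|X=0) = (162/167, 5/167) → H(Y|X=0) = 0.194091
  X=1: P(X=1) = 0.273, P(Y|X=1) = (1/3, 2/3) → H(Y|X=1) = 0.918296
  X=2: P(X=2) = 0.472, P(Y|X=2) = (175/236, 61/236) → H(Y|X=2) = 0.824436
  X=3: P(X=3) = 0.088, P(Y|X=3) = (5/22, 17/22) → H(Y|X=3) = 0.773227
H(Y|X) = 0.167·0.194091 + 0.273·0.918296 + 0.472·0.824436 + 0.088·0.773227 = 0.7403 bits

H(X,Y) = -Σ_{x,y} P(x,y) log₂ P(x,y). Per-cell terms -P(x,y)·log₂P(x,y):
  X=0: 0.425401, 0.038219
  X=1: 0.314677, 0.447354
  X=2: 0.530101, 0.370276
  X=3: 0.112877, 0.263726
Sum of the 8 terms: H(X,Y) = 2.5026 bits

Chain rule check:
  H(X) + H(Y|X) = 1.7623 + 0.7403 = 2.5026 bits
  H(X,Y) = 2.5026 bits
✓ Chain rule verified.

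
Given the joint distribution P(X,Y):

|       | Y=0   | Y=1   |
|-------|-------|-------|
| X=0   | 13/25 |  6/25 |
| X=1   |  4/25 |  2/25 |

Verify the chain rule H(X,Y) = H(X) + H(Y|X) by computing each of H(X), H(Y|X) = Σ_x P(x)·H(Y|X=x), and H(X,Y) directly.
H(X) = 0.7950 bits, H(Y|X) = 0.9042 bits, H(X,Y) = 1.6992 bits

Marginal of X (row sums):
  P(X=0) = 13/25 + 6/25 = 19/25
  P(X=1) = 4/25 + 2/25 = 6/25
H(X) = -[(19/25)·log₂(19/25) + (6/25)·log₂(6/25)]
  = 0.3009 + 0.4941 = 0.7950 bits

H(Y|X) = Σ_x P(x)·H(Y|X=x):
  X=0: P(X=0) = 19/25, P(Y|X=0) = (13/19, 6/19) → H(Y|X=0) = 0.8997
  X=1: P(X=1) = 6/25, P(Y|X=1) = (2/3, 1/3) → H(Y|X=1) = 0.9183
H(Y|X) = (19/25)·0.8997 + (6/25)·0.9183 = 0.9042 bits

H(X,Y) = -Σ_{x,y} P(x,y) log₂ P(x,y). Per-cell terms -P(x,y)·log₂P(x,y):
  X=0: 0.4906, 0.4941
  X=1: 0.4230, 0.2915
Sum of the 4 terms: H(X,Y) = 1.6992 bits

Chain rule check:
  H(X) + H(Y|X) = 0.7950 + 0.9042 = 1.6992 bits
  H(X,Y) = 1.6992 bits
✓ Chain rule verified.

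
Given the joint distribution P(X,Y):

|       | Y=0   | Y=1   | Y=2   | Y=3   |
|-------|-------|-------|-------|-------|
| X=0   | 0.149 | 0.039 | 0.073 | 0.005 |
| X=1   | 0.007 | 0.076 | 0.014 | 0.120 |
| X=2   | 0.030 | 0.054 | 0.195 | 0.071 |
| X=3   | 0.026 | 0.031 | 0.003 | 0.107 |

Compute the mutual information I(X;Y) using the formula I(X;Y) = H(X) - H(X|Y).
0.4607 bits

I(X;Y) = H(X) - H(X|Y)

Marginal of X (row sums):
  P(X=0) = 0.149 + 0.039 + 0.073 + 0.005 = 0.266
  P(X=1) = 0.007 + 0.076 + 0.014 + 0.120 = 0.217
  P(X=2) = 0.030 + 0.054 + 0.195 + 0.071 = 0.350
  P(X=3) = 0.026 + 0.031 + 0.003 + 0.107 = 0.167
H(X) = -[0.266·log₂(0.266) + 0.217·log₂(0.217) + 0.350·log₂(0.350) + 0.167·log₂(0.167)]
  = 0.5082 + 0.4783 + 0.5301 + 0.4312 = 1.9478 bits

Marginal of Y (column sums):
  P(Y=0) = 0.149 + 0.007 + 0.030 + 0.026 = 0.212
  P(Y=1) = 0.039 + 0.076 + 0.054 + 0.031 = 0.200
  P(Y=2) = 0.073 + 0.014 + 0.195 + 0.003 = 0.285
  P(Y=3) = 0.005 + 0.120 + 0.071 + 0.107 = 0.303
H(X|Y) = Σ_y P(y)·H(X|Y=y):
  Y=0: P(Y=0) = 0.212, P(X|Y=0) = (149/212, 7/212, 15/106, 13/106) → H(X|Y=0) = 1.2905
  Y=1: P(Y=1) = 0.200, P(X|Y=1) = (39/200, 19/50, 27/100, 31/200) → H(X|Y=1) = 1.9173
  Y=2: P(Y=2) = 0.285, P(X|Y=2) = (73/285, 14/285, 13/19, 1/95) → H(X|Y=2) = 1.1606
  Y=3: P(Y=3) = 0.303, P(X|Y=3) = (5/303, 40/101, 71/303, 107/303) → H(X|Y=3) = 1.6478
H(X|Y) = 0.212·1.2905 + 0.200·1.9173 + 0.285·1.1606 + 0.303·1.6478 = 1.4871 bits

I(X;Y) = H(X) - H(X|Y) = 1.9478 - 1.4871 = 0.4607 bits

Cross-check via I(X;Y) = H(X) + H(Y) - H(X,Y): computing H(Y) from the column sums and H(X,Y) from the 16 cells in the same way gives H(Y) = 1.9769 bits and H(X,Y) = 3.4640 bits, so
I(X;Y) = 1.9478 + 1.9769 - 3.4640 = 0.4607 bits ✓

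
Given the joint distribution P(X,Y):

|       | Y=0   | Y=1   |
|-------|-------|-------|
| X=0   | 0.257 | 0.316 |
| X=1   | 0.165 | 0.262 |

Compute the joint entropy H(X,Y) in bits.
1.9641 bits

H(X,Y) = -Σ_{x,y} P(x,y) log₂ P(x,y). Per-cell terms -P(x,y)·log₂P(x,y):
  X=0: 0.50376, 0.52519
  X=1: 0.42891, 0.50628
Sum of the 4 terms: H(X,Y) = 1.9641 bits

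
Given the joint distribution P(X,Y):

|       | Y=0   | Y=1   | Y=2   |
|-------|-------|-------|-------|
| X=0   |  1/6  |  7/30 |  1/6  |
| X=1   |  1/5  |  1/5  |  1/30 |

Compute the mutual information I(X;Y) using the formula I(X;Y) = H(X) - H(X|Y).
0.0612 bits

I(X;Y) = H(X) - H(X|Y)

Marginal of X (row sums):
  P(X=0) = 1/6 + 7/30 + 1/6 = 17/30
  P(X=1) = 1/5 + 1/5 + 1/30 = 13/30
H(X) = -[(17/30)·log₂(17/30) + (13/30)·log₂(13/30)]
  = 0.46434 + 0.52280 = 0.98714 bits

Marginal of Y (column sums):
  P(Y=0) = 1/6 + 1/5 = 11/30
  P(Y=1) = 7/30 + 1/5 = 13/30
  P(Y=2) = 1/6 + 1/30 = 1/5
H(X|Y) = Σ_y P(y)·H(X|Y=y):
  Y=0: P(Y=0) = 11/30, P(X|Y=0) = (5/11, 6/11) → H(X|Y=0) = 0.99403
  Y=1: P(Y=1) = 13/30, P(X|Y=1) = (7/13, 6/13) → H(X|Y=1) = 0.99573
  Y=2: P(Y=2) = 1/5, P(X|Y=2) = (5/6, 1/6) → H(X|Y=2) = 0.65002
H(X|Y) = (11/30)·0.99403 + (13/30)·0.99573 + (1/5)·0.65002 = 0.92596 bits

I(X;Y) = H(X) - H(X|Y) = 0.98714 - 0.92596 = 0.0612 bits

Cross-check via I(X;Y) = H(X) + H(Y) - H(X,Y): computing H(Y) from the column sums and H(X,Y) from the 6 cells in the same way gives H(Y) = 1.51792 bits and H(X,Y) = 2.44388 bits, so
I(X;Y) = 0.98714 + 1.51792 - 2.44388 = 0.0612 bits ✓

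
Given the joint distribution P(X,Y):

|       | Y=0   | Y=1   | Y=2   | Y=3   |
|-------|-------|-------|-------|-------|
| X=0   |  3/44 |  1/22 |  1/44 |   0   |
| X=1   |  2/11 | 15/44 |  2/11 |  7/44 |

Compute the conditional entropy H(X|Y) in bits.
0.5162 bits

H(X|Y) = H(X,Y) - H(Y)

H(X,Y) = -Σ_{x,y} P(x,y) log₂ P(x,y). Per-cell terms -P(x,y)·log₂P(x,y):
  X=0: 0.26417, 0.20270, 0.12408, 0.00000
  X=1: 0.44717, 0.52928, 0.44717, 0.42192
  (cells with P = 0 contribute 0)
Sum of the 8 terms: H(X,Y) = 2.4365 bits

Marginal of Y (column sums):
  P(Y=0) = 3/44 + 2/11 = 1/4
  P(Y=1) = 1/22 + 15/44 = 17/44
  P(Y=2) = 1/44 + 2/11 = 9/44
  P(Y=3) = 0 + 7/44 = 7/44
H(Y) = -[(1/4)·log₂(1/4) + (17/44)·log₂(17/44) + (9/44)·log₂(9/44) + (7/44)·log₂(7/44)]
  = 0.50000 + 0.53008 + 0.46831 + 0.42192 = 1.9203 bits

H(X|Y) = H(X,Y) - H(Y) = 2.4365 - 1.9203 = 0.5162 bits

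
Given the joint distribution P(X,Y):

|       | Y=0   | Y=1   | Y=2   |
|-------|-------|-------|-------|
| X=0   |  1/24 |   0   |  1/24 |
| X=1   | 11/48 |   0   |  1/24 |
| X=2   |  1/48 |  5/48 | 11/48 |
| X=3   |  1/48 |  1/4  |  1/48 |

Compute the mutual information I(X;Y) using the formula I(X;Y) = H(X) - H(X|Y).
0.7048 bits

I(X;Y) = H(X) - H(X|Y)

Marginal of X (row sums):
  P(X=0) = 1/24 + 0 + 1/24 = 1/12
  P(X=1) = 11/48 + 0 + 1/24 = 13/48
  P(X=2) = 1/48 + 5/48 + 11/48 = 17/48
  P(X=3) = 1/48 + 1/4 + 1/48 = 7/24
H(X) = -[(1/12)·log₂(1/12) + (13/48)·log₂(13/48) + (17/48)·log₂(17/48) + (7/24)·log₂(7/24)]
  = 0.2987 + 0.5104 + 0.5304 + 0.5185 = 1.8580 bits

Marginal of Y (column sums):
  P(Y=0) = 1/24 + 11/48 + 1/48 + 1/48 = 5/16
  P(Y=1) = 0 + 0 + 5/48 + 1/4 = 17/48
  P(Y=2) = 1/24 + 1/24 + 11/48 + 1/48 = 1/3
H(X|Y) = Σ_y P(y)·H(X|Y=y):
  Y=0: P(Y=0) = 5/16, P(X|Y=0) = (2/15, 11/15, 1/15, 1/15) → H(X|Y=0) = 1.2366
  Y=1: P(Y=1) = 17/48, P(X|Y=1) = (0, 0, 5/17, 12/17) → H(X|Y=1) = 0.8740
  Y=2: P(Y=2) = 1/3, P(X|Y=2) = (1/8, 1/8, 11/16, 1/16) → H(X|Y=2) = 1.3716
H(X|Y) = (5/16)·1.2366 + (17/48)·0.8740 + (1/3)·1.3716 = 1.1532 bits

I(X;Y) = H(X) - H(X|Y) = 1.8580 - 1.1532 = 0.7048 bits

Cross-check via I(X;Y) = H(X) + H(Y) - H(X,Y): computing H(Y) from the column sums and H(X,Y) from the 12 cells in the same way gives H(Y) = 1.5831 bits and H(X,Y) = 2.7363 bits, so
I(X;Y) = 1.8580 + 1.5831 - 2.7363 = 0.7048 bits ✓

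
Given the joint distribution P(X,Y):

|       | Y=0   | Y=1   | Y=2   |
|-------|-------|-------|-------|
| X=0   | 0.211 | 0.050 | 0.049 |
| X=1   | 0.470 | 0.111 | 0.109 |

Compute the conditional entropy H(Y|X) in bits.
1.2223 bits

H(Y|X) = H(X,Y) - H(X)

H(X,Y) = -Σ_{x,y} P(x,y) log₂ P(x,y). Per-cell terms -P(x,y)·log₂P(x,y):
  X=0: 0.473629, 0.216096, 0.213203
  X=1: 0.511956, 0.352022, 0.348538
Sum of the 6 terms: H(X,Y) = 2.11544 bits

Marginal of X (row sums):
  P(X=0) = 0.211 + 0.050 + 0.049 = 0.310
  P(X=1) = 0.470 + 0.111 + 0.109 = 0.690
H(X) = -[0.310·log₂(0.310) + 0.690·log₂(0.690)]
  = 0.523795 + 0.369379 = 0.89317 bits

H(Y|X) = H(X,Y) - H(X) = 2.11544 - 0.89317 = 1.2223 bits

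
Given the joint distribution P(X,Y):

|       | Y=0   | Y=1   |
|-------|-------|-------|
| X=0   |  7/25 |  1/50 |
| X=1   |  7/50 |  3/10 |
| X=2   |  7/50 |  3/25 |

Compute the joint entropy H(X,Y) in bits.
2.3095 bits

H(X,Y) = -Σ_{x,y} P(x,y) log₂ P(x,y). Per-cell terms -P(x,y)·log₂P(x,y):
  X=0: 0.5142, 0.1129
  X=1: 0.3971, 0.5211
  X=2: 0.3971, 0.3671
Sum of the 6 terms: H(X,Y) = 2.3095 bits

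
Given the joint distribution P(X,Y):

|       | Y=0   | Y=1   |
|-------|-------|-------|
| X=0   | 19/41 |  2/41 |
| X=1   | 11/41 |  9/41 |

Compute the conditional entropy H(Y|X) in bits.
0.7167 bits

H(Y|X) = H(X,Y) - H(X)

H(X,Y) = -Σ_{x,y} P(x,y) log₂ P(x,y). Per-cell terms -P(x,y)·log₂P(x,y):
  X=0: 0.51422, 0.21256
  X=1: 0.50925, 0.48021
Sum of the 4 terms: H(X,Y) = 1.71624 bits

Marginal of X (row sums):
  P(X=0) = 19/41 + 2/41 = 21/41
  P(X=1) = 11/41 + 9/41 = 20/41
H(X) = -[(21/41)·log₂(21/41) + (20/41)·log₂(20/41)]
  = 0.49439 + 0.50518 = 0.99957 bits

H(Y|X) = H(X,Y) - H(X) = 1.71624 - 0.99957 = 0.7167 bits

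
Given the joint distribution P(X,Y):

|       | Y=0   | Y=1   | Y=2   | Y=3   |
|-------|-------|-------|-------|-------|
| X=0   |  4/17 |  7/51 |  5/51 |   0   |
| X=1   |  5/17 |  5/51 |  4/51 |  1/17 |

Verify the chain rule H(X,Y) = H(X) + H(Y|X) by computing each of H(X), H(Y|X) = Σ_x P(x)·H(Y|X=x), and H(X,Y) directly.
H(X) = 0.9975 bits, H(Y|X) = 1.5916 bits, H(X,Y) = 2.5891 bits

Marginal of X (row sums):
  P(X=0) = 4/17 + 7/51 + 5/51 + 0 = 8/17
  P(X=1) = 5/17 + 5/51 + 4/51 + 1/17 = 9/17
H(X) = -[(8/17)·log₂(8/17) + (9/17)·log₂(9/17)]
  = 0.5117 + 0.4858 = 0.9975 bits

H(Y|X) = Σ_x P(x)·H(Y|X=x):
  X=0: P(X=0) = 8/17, P(Y|X=0) = (1/2, 7/24, 5/24, 0) → H(Y|X=0) = 1.4899
  X=1: P(X=1) = 9/17, P(Y|X=1) = (5/9, 5/27, 4/27, 1/9) → H(Y|X=1) = 1.6820
H(Y|X) = (8/17)·1.4899 + (9/17)·1.6820 = 1.5916 bits

H(X,Y) = -Σ_{x,y} P(x,y) log₂ P(x,y). Per-cell terms -P(x,y)·log₂P(x,y):
  X=0: 0.4912, 0.3932, 0.3285, 0.0000
  X=1: 0.5193, 0.3285, 0.2880, 0.2404
  (cells with P = 0 contribute 0)
Sum of the 8 terms: H(X,Y) = 2.5891 bits

Chain rule check:
  H(X) + H(Y|X) = 0.9975 + 1.5916 = 2.5891 bits
  H(X,Y) = 2.5891 bits
✓ Chain rule verified.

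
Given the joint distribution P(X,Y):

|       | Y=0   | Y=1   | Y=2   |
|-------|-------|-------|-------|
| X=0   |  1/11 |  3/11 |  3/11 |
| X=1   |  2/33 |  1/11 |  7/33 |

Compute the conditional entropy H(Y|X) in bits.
1.4254 bits

H(Y|X) = H(X,Y) - H(X)

H(X,Y) = -Σ_{x,y} P(x,y) log₂ P(x,y). Per-cell terms -P(x,y)·log₂P(x,y):
  X=0: 0.314494, 0.511219, 0.511219
  X=1: 0.245115, 0.314494, 0.474523
Sum of the 6 terms: H(X,Y) = 2.37106 bits

Marginal of X (row sums):
  P(X=0) = 1/11 + 3/11 + 3/11 = 7/11
  P(X=1) = 2/33 + 1/11 + 7/33 = 4/11
H(X) = -[(7/11)·log₂(7/11) + (4/11)·log₂(4/11)]
  = 0.414958 + 0.530702 = 0.94566 bits

H(Y|X) = H(X,Y) - H(X) = 2.37106 - 0.94566 = 1.4254 bits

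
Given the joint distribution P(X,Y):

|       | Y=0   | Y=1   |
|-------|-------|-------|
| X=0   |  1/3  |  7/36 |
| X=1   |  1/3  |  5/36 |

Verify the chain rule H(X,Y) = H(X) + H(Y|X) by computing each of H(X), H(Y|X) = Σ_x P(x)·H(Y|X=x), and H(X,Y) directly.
H(X) = 0.9978 bits, H(Y|X) = 0.9138 bits, H(X,Y) = 1.9116 bits

Marginal of X (row sums):
  P(X=0) = 1/3 + 7/36 = 19/36
  P(X=1) = 1/3 + 5/36 = 17/36
H(X) = -[(19/36)·log₂(19/36) + (17/36)·log₂(17/36)]
  = 0.4866 + 0.5112 = 0.9978 bits

H(Y|X) = Σ_x P(x)·H(Y|X=x):
  X=0: P(X=0) = 19/36, P(Y|X=0) = (12/19, 7/19) → H(Y|X=0) = 0.9495
  X=1: P(X=1) = 17/36, P(Y|X=1) = (12/17, 5/17) → H(Y|X=1) = 0.8740
H(Y|X) = (19/36)·0.9495 + (17/36)·0.8740 = 0.9138 bits

H(X,Y) = -Σ_{x,y} P(x,y) log₂ P(x,y). Per-cell terms -P(x,y)·log₂P(x,y):
  X=0: 0.5283, 0.4594
  X=1: 0.5283, 0.3956
Sum of the 4 terms: H(X,Y) = 1.9116 bits

Chain rule check:
  H(X) + H(Y|X) = 0.9978 + 0.9138 = 1.9116 bits
  H(X,Y) = 1.9116 bits
✓ Chain rule verified.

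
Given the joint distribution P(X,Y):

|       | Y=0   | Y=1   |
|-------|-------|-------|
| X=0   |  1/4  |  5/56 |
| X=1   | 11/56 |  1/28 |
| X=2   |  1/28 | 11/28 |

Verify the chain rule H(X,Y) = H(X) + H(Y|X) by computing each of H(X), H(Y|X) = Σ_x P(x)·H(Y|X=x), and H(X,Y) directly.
H(X) = 1.5421 bits, H(Y|X) = 0.6032 bits, H(X,Y) = 2.1453 bits

Marginal of X (row sums):
  P(X=0) = 1/4 + 5/56 = 19/56
  P(X=1) = 11/56 + 1/28 = 13/56
  P(X=2) = 1/28 + 11/28 = 3/7
H(X) = -[(19/56)·log₂(19/56) + (13/56)·log₂(13/56) + (3/7)·log₂(3/7)]
  = 0.5291 + 0.4891 + 0.5239 = 1.5421 bits

H(Y|X) = Σ_x P(x)·H(Y|X=x):
  X=0: P(X=0) = 19/56, P(Y|X=0) = (14/19, 5/19) → H(Y|X=0) = 0.8315
  X=1: P(X=1) = 13/56, P(Y|X=1) = (11/13, 2/13) → H(Y|X=1) = 0.6194
  X=2: P(X=2) = 3/7, P(Y|X=2) = (1/12, 11/12) → H(Y|X=2) = 0.4138
H(Y|X) = (19/56)·0.8315 + (13/56)·0.6194 + (3/7)·0.4138 = 0.6032 bits

H(X,Y) = -Σ_{x,y} P(x,y) log₂ P(x,y). Per-cell terms -P(x,y)·log₂P(x,y):
  X=0: 0.5000, 0.3112
  X=1: 0.4612, 0.1717
  X=2: 0.1717, 0.5295
Sum of the 6 terms: H(X,Y) = 2.1453 bits

Chain rule check:
  H(X) + H(Y|X) = 1.5421 + 0.6032 = 2.1453 bits
  H(X,Y) = 2.1453 bits
✓ Chain rule verified.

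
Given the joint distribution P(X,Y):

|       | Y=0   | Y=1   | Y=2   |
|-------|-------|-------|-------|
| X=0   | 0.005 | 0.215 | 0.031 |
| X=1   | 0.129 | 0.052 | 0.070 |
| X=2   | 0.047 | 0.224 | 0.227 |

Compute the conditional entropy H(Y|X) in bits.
1.2163 bits

H(Y|X) = H(X,Y) - H(X)

H(X,Y) = -Σ_{x,y} P(x,y) log₂ P(x,y). Per-cell terms -P(x,y)·log₂P(x,y):
  X=0: 0.03822, 0.47678, 0.15536
  X=1: 0.38114, 0.22180, 0.26856
  X=2: 0.20733, 0.48349, 0.48561
Sum of the 9 terms: H(X,Y) = 2.7183 bits

Marginal of X (row sums):
  P(X=0) = 0.005 + 0.215 + 0.031 = 0.251
  P(X=1) = 0.129 + 0.052 + 0.070 = 0.251
  P(X=2) = 0.047 + 0.224 + 0.227 = 0.498
H(X) = -[0.251·log₂(0.251) + 0.251·log₂(0.251) + 0.498·log₂(0.498)]
  = 0.50055 + 0.50055 + 0.50088 = 1.5020 bits

H(Y|X) = H(X,Y) - H(X) = 2.7183 - 1.5020 = 1.2163 bits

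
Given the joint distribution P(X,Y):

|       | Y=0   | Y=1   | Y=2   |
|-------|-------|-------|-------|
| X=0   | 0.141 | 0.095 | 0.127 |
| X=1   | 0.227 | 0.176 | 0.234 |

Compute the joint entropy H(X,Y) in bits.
2.5163 bits

H(X,Y) = -Σ_{x,y} P(x,y) log₂ P(x,y). Per-cell terms -P(x,y)·log₂P(x,y):
  X=0: 0.39850, 0.32261, 0.37809
  X=1: 0.48561, 0.44112, 0.49033
Sum of the 6 terms: H(X,Y) = 2.5163 bits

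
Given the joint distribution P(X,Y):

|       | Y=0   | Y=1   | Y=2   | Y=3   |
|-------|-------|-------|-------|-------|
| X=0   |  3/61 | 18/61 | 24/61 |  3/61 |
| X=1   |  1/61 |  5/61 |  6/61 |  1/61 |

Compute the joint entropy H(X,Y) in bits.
2.2959 bits

H(X,Y) = -Σ_{x,y} P(x,y) log₂ P(x,y). Per-cell terms -P(x,y)·log₂P(x,y):
  X=0: 0.21373, 0.51958, 0.52949, 0.21373
  X=1: 0.09723, 0.29580, 0.32909, 0.09723
Sum of the 8 terms: H(X,Y) = 2.2959 bits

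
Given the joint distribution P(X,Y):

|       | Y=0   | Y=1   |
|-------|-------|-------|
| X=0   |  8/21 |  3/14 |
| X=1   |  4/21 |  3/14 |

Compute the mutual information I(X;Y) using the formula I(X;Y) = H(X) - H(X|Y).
0.0204 bits

I(X;Y) = H(X) - H(X|Y)

Marginal of X (row sums):
  P(X=0) = 8/21 + 3/14 = 25/42
  P(X=1) = 4/21 + 3/14 = 17/42
H(X) = -[(25/42)·log₂(25/42) + (17/42)·log₂(17/42)]
  = 0.4455 + 0.5282 = 0.9737 bits

Marginal of Y (column sums):
  P(Y=0) = 8/21 + 4/21 = 4/7
  P(Y=1) = 3/14 + 3/14 = 3/7
H(X|Y) = Σ_y P(y)·H(X|Y=y):
  Y=0: P(Y=0) = 4/7, P(X|Y=0) = (2/3, 1/3) → H(X|Y=0) = 0.9183
  Y=1: P(Y=1) = 3/7, P(X|Y=1) = (1/2, 1/2) → H(X|Y=1) = 1.0000
H(X|Y) = (4/7)·0.9183 + (3/7)·1.0000 = 0.9533 bits

I(X;Y) = H(X) - H(X|Y) = 0.9737 - 0.9533 = 0.0204 bits

Cross-check via I(X;Y) = H(X) + H(Y) - H(X,Y): computing H(Y) from the column sums and H(X,Y) from the 4 cells in the same way gives H(Y) = 0.9852 bits and H(X,Y) = 1.9385 bits, so
I(X;Y) = 0.9737 + 0.9852 - 1.9385 = 0.0204 bits ✓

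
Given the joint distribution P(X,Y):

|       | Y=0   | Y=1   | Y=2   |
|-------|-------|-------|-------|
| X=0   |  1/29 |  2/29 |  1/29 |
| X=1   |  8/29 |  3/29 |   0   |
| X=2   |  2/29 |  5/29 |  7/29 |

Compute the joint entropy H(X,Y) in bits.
2.6505 bits

H(X,Y) = -Σ_{x,y} P(x,y) log₂ P(x,y). Per-cell terms -P(x,y)·log₂P(x,y):
  X=0: 0.167517, 0.266068, 0.167517
  X=1: 0.512546, 0.338588, 0.000000
  X=2: 0.266068, 0.437251, 0.494979
  (cells with P = 0 contribute 0)
Sum of the 9 terms: H(X,Y) = 2.6505 bits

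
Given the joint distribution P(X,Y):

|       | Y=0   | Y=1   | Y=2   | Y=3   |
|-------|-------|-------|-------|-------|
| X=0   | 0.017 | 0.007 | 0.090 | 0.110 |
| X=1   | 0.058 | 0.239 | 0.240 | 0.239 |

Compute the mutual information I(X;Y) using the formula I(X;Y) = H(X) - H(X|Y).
0.0709 bits

I(X;Y) = H(X) - H(X|Y)

Marginal of X (row sums):
  P(X=0) = 0.017 + 0.007 + 0.090 + 0.110 = 0.224
  P(X=1) = 0.058 + 0.239 + 0.240 + 0.239 = 0.776
H(X) = -[0.224·log₂(0.224) + 0.776·log₂(0.776)]
  = 0.483488 + 0.283916 = 0.767404 bits

Marginal of Y (column sums):
  P(Y=0) = 0.017 + 0.058 = 0.075
  P(Y=1) = 0.007 + 0.239 = 0.246
  P(Y=2) = 0.090 + 0.240 = 0.330
  P(Y=3) = 0.110 + 0.239 = 0.349
H(X|Y) = Σ_y P(y)·H(X|Y=y):
  Y=0: P(Y=0) = 0.075, P(X|Y=0) = (17/75, 58/75) → H(X|Y=0) = 0.772155
  Y=1: P(Y=1) = 0.246, P(X|Y=1) = (7/246, 239/246) → H(X|Y=1) = 0.186585
  Y=2: P(Y=2) = 0.330, P(X|Y=2) = (3/11, 8/11) → H(X|Y=2) = 0.845351
  Y=3: P(Y=3) = 0.349, P(X|Y=3) = (110/349, 239/349) → H(X|Y=3) = 0.899070
H(X|Y) = 0.075·0.772155 + 0.246·0.186585 + 0.330·0.845351 + 0.349·0.899070 = 0.696553 bits

I(X;Y) = H(X) - H(X|Y) = 0.767404 - 0.696553 = 0.0709 bits

Cross-check via I(X;Y) = H(X) + H(Y) - H(X,Y): computing H(Y) from the column sums and H(X,Y) from the 8 cells in the same way gives H(Y) = 1.835846 bits and H(X,Y) = 2.532399 bits, so
I(X;Y) = 0.767404 + 1.835846 - 2.532399 = 0.0709 bits ✓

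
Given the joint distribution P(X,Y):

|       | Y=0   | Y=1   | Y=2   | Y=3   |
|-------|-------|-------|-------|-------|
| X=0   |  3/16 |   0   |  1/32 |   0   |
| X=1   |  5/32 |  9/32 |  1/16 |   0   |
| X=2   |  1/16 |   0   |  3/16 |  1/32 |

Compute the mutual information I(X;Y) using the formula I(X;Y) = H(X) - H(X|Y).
0.5567 bits

I(X;Y) = H(X) - H(X|Y)

Marginal of X (row sums):
  P(X=0) = 3/16 + 0 + 1/32 + 0 = 7/32
  P(X=1) = 5/32 + 9/32 + 1/16 + 0 = 1/2
  P(X=2) = 1/16 + 0 + 3/16 + 1/32 = 9/32
H(X) = -[(7/32)·log₂(7/32) + (1/2)·log₂(1/2) + (9/32)·log₂(9/32)]
  = 0.47964 + 0.50000 + 0.51471 = 1.49435 bits

Marginal of Y (column sums):
  P(Y=0) = 3/16 + 5/32 + 1/16 = 13/32
  P(Y=1) = 0 + 9/32 + 0 = 9/32
  P(Y=2) = 1/32 + 1/16 + 3/16 = 9/32
  P(Y=3) = 0 + 0 + 1/32 = 1/32
H(X|Y) = Σ_y P(y)·H(X|Y=y):
  Y=0: P(Y=0) = 13/32, P(X|Y=0) = (6/13, 5/13, 2/13) → H(X|Y=0) = 1.46048
  Y=1: P(Y=1) = 9/32, P(X|Y=1) = (0, 1, 0) → H(X|Y=1) = 0.00000
  Y=2: P(Y=2) = 9/32, P(X|Y=2) = (1/9, 2/9, 2/3) → H(X|Y=2) = 1.22439
  Y=3: P(Y=3) = 1/32, P(X|Y=3) = (0, 0, 1) → H(X|Y=3) = 0.00000
H(X|Y) = (13/32)·1.46048 + (9/32)·0.00000 + (9/32)·1.22439 + (1/32)·0.00000 = 0.93768 bits

I(X;Y) = H(X) - H(X|Y) = 1.49435 - 0.93768 = 0.5567 bits

Cross-check via I(X;Y) = H(X) + H(Y) - H(X,Y): computing H(Y) from the column sums and H(X,Y) from the 12 cells in the same way gives H(Y) = 1.71361 bits and H(X,Y) = 2.65130 bits, so
I(X;Y) = 1.49435 + 1.71361 - 2.65130 = 0.5567 bits ✓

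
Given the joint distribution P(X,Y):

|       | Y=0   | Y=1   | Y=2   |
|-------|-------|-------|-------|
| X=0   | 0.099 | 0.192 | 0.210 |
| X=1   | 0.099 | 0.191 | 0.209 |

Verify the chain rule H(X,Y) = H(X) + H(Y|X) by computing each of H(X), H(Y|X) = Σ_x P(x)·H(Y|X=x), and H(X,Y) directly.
H(X) = 1.0000 bits, H(Y|X) = 1.5187 bits, H(X,Y) = 2.5187 bits

Marginal of X (row sums):
  P(X=0) = 0.099 + 0.192 + 0.210 = 0.501
  P(X=1) = 0.099 + 0.191 + 0.209 = 0.499
H(X) = -[0.501·log₂(0.501) + 0.499·log₂(0.499)]
  = 0.4996 + 0.5004 = 1.0000 bits

H(Y|X) = Σ_x P(x)·H(Y|X=x):
  X=0: P(X=0) = 0.501, P(Y|X=0) = (33/167, 64/167, 70/167) → H(Y|X=0) = 1.5183
  X=1: P(X=1) = 0.499, P(Y|X=1) = (99/499, 191/499, 209/499) → H(Y|X=1) = 1.5191
H(Y|X) = 0.501·1.5183 + 0.499·1.5191 = 1.5187 bits

H(X,Y) = -Σ_{x,y} P(x,y) log₂ P(x,y). Per-cell terms -P(x,y)·log₂P(x,y):
  X=0: 0.3303, 0.4571, 0.4728
  X=1: 0.3303, 0.4562, 0.4720
Sum of the 6 terms: H(X,Y) = 2.5187 bits

Chain rule check:
  H(X) + H(Y|X) = 1.0000 + 1.5187 = 2.5187 bits
  H(X,Y) = 2.5187 bits
✓ Chain rule verified.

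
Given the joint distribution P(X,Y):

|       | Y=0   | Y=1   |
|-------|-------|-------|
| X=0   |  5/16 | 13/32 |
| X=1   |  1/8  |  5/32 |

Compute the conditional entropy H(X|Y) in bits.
0.8571 bits

H(X|Y) = H(X,Y) - H(Y)

H(X,Y) = -Σ_{x,y} P(x,y) log₂ P(x,y). Per-cell terms -P(x,y)·log₂P(x,y):
  X=0: 0.52440, 0.52795
  X=1: 0.37500, 0.41845
Sum of the 4 terms: H(X,Y) = 1.8458 bits

Marginal of Y (column sums):
  P(Y=0) = 5/16 + 1/8 = 7/16
  P(Y=1) = 13/32 + 5/32 = 9/16
H(Y) = -[(7/16)·log₂(7/16) + (9/16)·log₂(9/16)]
  = 0.52178 + 0.46692 = 0.9887 bits

H(X|Y) = H(X,Y) - H(Y) = 1.8458 - 0.9887 = 0.8571 bits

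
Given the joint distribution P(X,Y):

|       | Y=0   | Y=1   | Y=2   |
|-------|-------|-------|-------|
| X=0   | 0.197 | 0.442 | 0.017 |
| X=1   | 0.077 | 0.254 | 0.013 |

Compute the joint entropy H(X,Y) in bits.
1.9507 bits

H(X,Y) = -Σ_{x,y} P(x,y) log₂ P(x,y). Per-cell terms -P(x,y)·log₂P(x,y):
  X=0: 0.46172, 0.52062, 0.09993
  X=1: 0.28482, 0.50218, 0.08145
Sum of the 6 terms: H(X,Y) = 1.9507 bits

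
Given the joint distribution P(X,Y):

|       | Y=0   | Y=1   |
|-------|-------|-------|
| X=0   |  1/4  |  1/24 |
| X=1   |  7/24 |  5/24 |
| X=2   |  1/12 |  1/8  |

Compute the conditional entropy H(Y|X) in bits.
0.8648 bits

H(Y|X) = H(X,Y) - H(X)

H(X,Y) = -Σ_{x,y} P(x,y) log₂ P(x,y). Per-cell terms -P(x,y)·log₂P(x,y):
  X=0: 0.50000, 0.19104
  X=1: 0.51847, 0.47147
  X=2: 0.29875, 0.37500
Sum of the 6 terms: H(X,Y) = 2.3547 bits

Marginal of X (row sums):
  P(X=0) = 1/4 + 1/24 = 7/24
  P(X=1) = 7/24 + 5/24 = 1/2
  P(X=2) = 1/12 + 1/8 = 5/24
H(X) = -[(7/24)·log₂(7/24) + (1/2)·log₂(1/2) + (5/24)·log₂(5/24)]
  = 0.51847 + 0.50000 + 0.47147 = 1.4899 bits

H(Y|X) = H(X,Y) - H(X) = 2.3547 - 1.4899 = 0.8648 bits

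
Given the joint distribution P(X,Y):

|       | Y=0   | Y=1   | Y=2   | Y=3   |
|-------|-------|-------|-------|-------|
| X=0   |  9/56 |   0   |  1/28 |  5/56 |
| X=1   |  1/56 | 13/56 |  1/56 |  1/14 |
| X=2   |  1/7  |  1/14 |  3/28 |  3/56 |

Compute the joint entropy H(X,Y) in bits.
3.1197 bits

H(X,Y) = -Σ_{x,y} P(x,y) log₂ P(x,y). Per-cell terms -P(x,y)·log₂P(x,y):
  X=0: 0.42387, 0.00000, 0.17169, 0.31120
  X=1: 0.10370, 0.48911, 0.10370, 0.27195
  X=2: 0.40105, 0.27195, 0.34526, 0.22620
  (cells with P = 0 contribute 0)
Sum of the 12 terms: H(X,Y) = 3.1197 bits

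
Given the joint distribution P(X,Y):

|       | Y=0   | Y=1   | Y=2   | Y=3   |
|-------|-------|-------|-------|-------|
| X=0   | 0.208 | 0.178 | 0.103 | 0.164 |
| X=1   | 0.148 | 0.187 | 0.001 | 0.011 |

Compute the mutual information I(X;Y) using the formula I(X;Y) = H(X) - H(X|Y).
0.1504 bits

I(X;Y) = H(X) - H(X|Y)

Marginal of X (row sums):
  P(X=0) = 0.208 + 0.178 + 0.103 + 0.164 = 0.653
  P(X=1) = 0.148 + 0.187 + 0.001 + 0.011 = 0.347
H(X) = -[0.653·log₂(0.653) + 0.347·log₂(0.347)]
  = 0.401494 + 0.529866 = 0.931360 bits

Marginal of Y (column sums):
  P(Y=0) = 0.208 + 0.148 = 0.356
  P(Y=1) = 0.178 + 0.187 = 0.365
  P(Y=2) = 0.103 + 0.001 = 0.104
  P(Y=3) = 0.164 + 0.011 = 0.175
H(X|Y) = Σ_y P(y)·H(X|Y=y):
  Y=0: P(Y=0) = 0.356, P(X|Y=0) = (52/89, 37/89) → H(X|Y=0) = 0.979412
  Y=1: P(Y=1) = 0.365, P(X|Y=1) = (178/365, 187/365) → H(X|Y=1) = 0.999561
  Y=2: P(Y=2) = 0.104, P(X|Y=2) = (103/104, 1/104) → H(X|Y=2) = 0.078232
  Y=3: P(Y=3) = 0.175, P(X|Y=3) = (164/175, 11/175) → H(X|Y=3) = 0.338684
H(X|Y) = 0.356·0.979412 + 0.365·0.999561 + 0.104·0.078232 + 0.175·0.338684 = 0.780916 bits

I(X;Y) = H(X) - H(X|Y) = 0.931360 - 0.780916 = 0.1504 bits

Cross-check via I(X;Y) = H(X) + H(Y) - H(X,Y): computing H(Y) from the column sums and H(X,Y) from the 8 cells in the same way gives H(Y) = 1.840826 bits and H(X,Y) = 2.621742 bits, so
I(X;Y) = 0.931360 + 1.840826 - 2.621742 = 0.1504 bits ✓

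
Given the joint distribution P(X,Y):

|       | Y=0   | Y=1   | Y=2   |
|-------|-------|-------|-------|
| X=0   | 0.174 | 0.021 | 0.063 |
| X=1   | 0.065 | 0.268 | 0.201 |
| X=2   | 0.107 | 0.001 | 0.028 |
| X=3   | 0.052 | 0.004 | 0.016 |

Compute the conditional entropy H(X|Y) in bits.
1.3150 bits

H(X|Y) = H(X,Y) - H(Y)

H(X,Y) = -Σ_{x,y} P(x,y) log₂ P(x,y). Per-cell terms -P(x,y)·log₂P(x,y):
  X=0: 0.43897, 0.11704, 0.25128
  X=1: 0.25632, 0.50912, 0.46526
  X=2: 0.34500, 0.00997, 0.14444
  X=3: 0.22180, 0.03186, 0.09545
Sum of the 12 terms: H(X,Y) = 2.8865 bits

Marginal of Y (column sums):
  P(Y=0) = 0.174 + 0.065 + 0.107 + 0.052 = 0.398
  P(Y=1) = 0.021 + 0.268 + 0.001 + 0.004 = 0.294
  P(Y=2) = 0.063 + 0.201 + 0.028 + 0.016 = 0.308
H(Y) = -[0.398·log₂(0.398) + 0.294·log₂(0.294) + 0.308·log₂(0.308)]
  = 0.52901 + 0.51924 + 0.52329 = 1.5715 bits

H(X|Y) = H(X,Y) - H(Y) = 2.8865 - 1.5715 = 1.3150 bits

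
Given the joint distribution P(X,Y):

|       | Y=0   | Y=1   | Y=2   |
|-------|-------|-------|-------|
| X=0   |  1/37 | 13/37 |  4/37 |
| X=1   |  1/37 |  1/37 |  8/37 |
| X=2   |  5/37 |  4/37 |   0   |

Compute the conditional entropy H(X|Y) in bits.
1.0274 bits

H(X|Y) = H(X,Y) - H(Y)

H(X,Y) = -Σ_{x,y} P(x,y) log₂ P(x,y). Per-cell terms -P(x,y)·log₂P(x,y):
  X=0: 0.140796, 0.530194, 0.346968
  X=1: 0.140796, 0.140796, 0.477720
  X=2: 0.390206, 0.346968, 0.000000
  (cells with P = 0 contribute 0)
Sum of the 9 terms: H(X,Y) = 2.51444 bits

Marginal of Y (column sums):
  P(Y=0) = 1/37 + 1/37 + 5/37 = 7/37
  P(Y=1) = 13/37 + 1/37 + 4/37 = 18/37
  P(Y=2) = 4/37 + 8/37 + 0 = 12/37
H(Y) = -[(7/37)·log₂(7/37) + (18/37)·log₂(18/37) + (12/37)·log₂(12/37)]
  = 0.454451 + 0.505717 + 0.526862 = 1.48703 bits

H(X|Y) = H(X,Y) - H(Y) = 2.51444 - 1.48703 = 1.0274 bits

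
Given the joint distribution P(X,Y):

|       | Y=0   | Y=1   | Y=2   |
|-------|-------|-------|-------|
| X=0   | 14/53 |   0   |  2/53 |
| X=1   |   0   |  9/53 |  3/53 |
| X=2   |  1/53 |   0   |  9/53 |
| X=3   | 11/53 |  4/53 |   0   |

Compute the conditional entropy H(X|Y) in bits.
1.1406 bits

H(X|Y) = H(X,Y) - H(Y)

H(X,Y) = -Σ_{x,y} P(x,y) log₂ P(x,y). Per-cell terms -P(x,y)·log₂P(x,y):
  X=0: 0.507319, 0.000000, 0.178412
  X=1: 0.000000, 0.434377, 0.234507
  X=2: 0.108074, 0.000000, 0.434377
  X=3: 0.470818, 0.281352, 0.000000
  (cells with P = 0 contribute 0)
Sum of the 12 terms: H(X,Y) = 2.64924 bits

Marginal of Y (column sums):
  P(Y=0) = 14/53 + 0 + 1/53 + 11/53 = 26/53
  P(Y=1) = 0 + 9/53 + 0 + 4/53 = 13/53
  P(Y=2) = 2/53 + 3/53 + 9/53 + 0 = 14/53
H(Y) = -[(26/53)·log₂(26/53) + (13/53)·log₂(13/53) + (14/53)·log₂(14/53)]
  = 0.504047 + 0.497307 + 0.507319 = 1.50867 bits

H(X|Y) = H(X,Y) - H(Y) = 2.64924 - 1.50867 = 1.1406 bits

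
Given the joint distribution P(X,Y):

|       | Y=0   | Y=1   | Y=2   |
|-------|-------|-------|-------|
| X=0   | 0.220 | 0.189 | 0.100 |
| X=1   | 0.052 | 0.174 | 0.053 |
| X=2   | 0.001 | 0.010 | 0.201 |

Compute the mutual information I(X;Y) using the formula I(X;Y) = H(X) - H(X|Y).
0.3624 bits

I(X;Y) = H(X) - H(X|Y)

Marginal of X (row sums):
  P(X=0) = 0.220 + 0.189 + 0.100 = 0.509
  P(X=1) = 0.052 + 0.174 + 0.053 = 0.279
  P(X=2) = 0.001 + 0.010 + 0.201 = 0.212
H(X) = -[0.509·log₂(0.509) + 0.279·log₂(0.279) + 0.212·log₂(0.212)]
  = 0.495900 + 0.513824 + 0.474427 = 1.484151 bits

Marginal of Y (column sums):
  P(Y=0) = 0.220 + 0.052 + 0.001 = 0.273
  P(Y=1) = 0.189 + 0.174 + 0.010 = 0.373
  P(Y=2) = 0.100 + 0.053 + 0.201 = 0.354
H(X|Y) = Σ_y P(y)·H(X|Y=y):
  Y=0: P(Y=0) = 0.273, P(X|Y=0) = (220/273, 4/21, 1/273) → H(X|Y=0) = 0.736266
  Y=1: P(Y=1) = 0.373, P(X|Y=1) = (189/373, 174/373, 10/373) → H(X|Y=1) = 1.150122
  Y=2: P(Y=2) = 0.354, P(X|Y=2) = (50/177, 53/354, 67/118) → H(X|Y=2) = 1.388999
H(X|Y) = 0.273·0.736266 + 0.373·1.150122 + 0.354·1.388999 = 1.121702 bits

I(X;Y) = H(X) - H(X|Y) = 1.484151 - 1.121702 = 0.3624 bits

Cross-check via I(X;Y) = H(X) + H(Y) - H(X,Y): computing H(Y) from the column sums and H(X,Y) from the 9 cells in the same way gives H(Y) = 1.572378 bits and H(X,Y) = 2.694080 bits, so
I(X;Y) = 1.484151 + 1.572378 - 2.694080 = 0.3624 bits ✓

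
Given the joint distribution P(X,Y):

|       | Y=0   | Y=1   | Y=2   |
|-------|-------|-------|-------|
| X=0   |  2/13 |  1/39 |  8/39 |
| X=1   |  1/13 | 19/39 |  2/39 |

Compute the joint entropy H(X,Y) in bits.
2.0296 bits

H(X,Y) = -Σ_{x,y} P(x,y) log₂ P(x,y). Per-cell terms -P(x,y)·log₂P(x,y):
  X=0: 0.4155, 0.1355, 0.4688
  X=1: 0.2846, 0.5054, 0.2198
Sum of the 6 terms: H(X,Y) = 2.0296 bits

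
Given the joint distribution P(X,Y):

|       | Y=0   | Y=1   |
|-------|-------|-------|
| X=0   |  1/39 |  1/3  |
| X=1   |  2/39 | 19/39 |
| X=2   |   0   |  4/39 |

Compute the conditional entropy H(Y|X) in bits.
0.3776 bits

H(Y|X) = H(X,Y) - H(X)

H(X,Y) = -Σ_{x,y} P(x,y) log₂ P(x,y). Per-cell terms -P(x,y)·log₂P(x,y):
  X=0: 0.13552, 0.52832
  X=1: 0.21976, 0.50544
  X=2: 0.00000, 0.33696
  (cells with P = 0 contribute 0)
Sum of the 6 terms: H(X,Y) = 1.7260 bits

Marginal of X (row sums):
  P(X=0) = 1/39 + 1/3 = 14/39
  P(X=1) = 2/39 + 19/39 = 7/13
  P(X=2) = 0 + 4/39 = 4/39
H(X) = -[(14/39)·log₂(14/39) + (7/13)·log₂(7/13) + (4/39)·log₂(4/39)]
  = 0.53058 + 0.48089 + 0.33696 = 1.3484 bits

H(Y|X) = H(X,Y) - H(X) = 1.7260 - 1.3484 = 0.3776 bits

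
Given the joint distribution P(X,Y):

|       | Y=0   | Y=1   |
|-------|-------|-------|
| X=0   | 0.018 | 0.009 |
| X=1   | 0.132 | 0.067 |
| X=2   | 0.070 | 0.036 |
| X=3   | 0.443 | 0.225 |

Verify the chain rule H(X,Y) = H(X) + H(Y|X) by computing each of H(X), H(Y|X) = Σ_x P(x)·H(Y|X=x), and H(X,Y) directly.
H(X) = 1.3362 bits, H(Y|X) = 0.9219 bits, H(X,Y) = 2.2582 bits

Marginal of X (row sums):
  P(X=0) = 0.018 + 0.009 = 0.027
  P(X=1) = 0.132 + 0.067 = 0.199
  P(X=2) = 0.070 + 0.036 = 0.106
  P(X=3) = 0.443 + 0.225 = 0.668
H(X) = -[0.027·log₂(0.027) + 0.199·log₂(0.199) + 0.106·log₂(0.106) + 0.668·log₂(0.668)]
  = 0.14069 + 0.46350 + 0.34321 + 0.38883 = 1.3362 bits

H(Y|X) = Σ_x P(x)·H(Y|X=x):
  X=0: P(X=0) = 0.027, P(Y|X=0) = (2/3, 1/3) → H(Y|X=0) = 0.91830
  X=1: P(X=1) = 0.199, P(Y|X=1) = (132/199, 67/199) → H(Y|X=1) = 0.92161
  X=2: P(X=2) = 0.106, P(Y|X=2) = (35/53, 18/53) → H(Y|X=2) = 0.92446
  X=3: P(X=3) = 0.668, P(Y|X=3) = (443/668, 225/668) → H(Y|X=3) = 0.92175
H(Y|X) = 0.027·0.91830 + 0.199·0.92161 + 0.106·0.92446 + 0.668·0.92175 = 0.9219 bits

H(X,Y) = -Σ_{x,y} P(x,y) log₂ P(x,y). Per-cell terms -P(x,y)·log₂P(x,y):
  X=0: 0.10433, 0.06116
  X=1: 0.38562, 0.26128
  X=2: 0.26856, 0.17265
  X=3: 0.52036, 0.48420
Sum of the 8 terms: H(X,Y) = 2.2582 bits

Chain rule check:
  H(X) + H(Y|X) = 1.3362 + 0.9219 = 2.2581 bits
  H(X,Y) = 2.2582 bits
✓ Chain rule verified (Δ = 0.0001 is 4-dp rounding noise: each of the three values was rounded independently).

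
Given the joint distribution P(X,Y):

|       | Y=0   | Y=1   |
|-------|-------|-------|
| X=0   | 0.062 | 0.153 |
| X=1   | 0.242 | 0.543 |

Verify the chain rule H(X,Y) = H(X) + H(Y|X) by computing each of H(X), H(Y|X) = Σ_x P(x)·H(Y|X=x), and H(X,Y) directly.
H(X) = 0.7509 bits, H(Y|X) = 0.8859 bits, H(X,Y) = 1.6368 bits

Marginal of X (row sums):
  P(X=0) = 0.062 + 0.153 = 0.215
  P(X=1) = 0.242 + 0.543 = 0.785
H(X) = -[0.215·log₂(0.215) + 0.785·log₂(0.785)]
  = 0.47678 + 0.27415 = 0.7509 bits

H(Y|X) = Σ_x P(x)·H(Y|X=x):
  X=0: P(X=0) = 0.215, P(Y|X=0) = (62/215, 153/215) → H(Y|X=0) = 0.86661
  X=1: P(X=1) = 0.785, P(Y|X=1) = (242/785, 543/785) → H(Y|X=1) = 0.89118
H(Y|X) = 0.215·0.86661 + 0.785·0.89118 = 0.8859 bits

H(X,Y) = -Σ_{x,y} P(x,y) log₂ P(x,y). Per-cell terms -P(x,y)·log₂P(x,y):
  X=0: 0.24872, 0.41438
  X=1: 0.49535, 0.47837
Sum of the 4 terms: H(X,Y) = 1.6368 bits

Chain rule check:
  H(X) + H(Y|X) = 0.7509 + 0.8859 = 1.6368 bits
  H(X,Y) = 1.6368 bits
✓ Chain rule verified.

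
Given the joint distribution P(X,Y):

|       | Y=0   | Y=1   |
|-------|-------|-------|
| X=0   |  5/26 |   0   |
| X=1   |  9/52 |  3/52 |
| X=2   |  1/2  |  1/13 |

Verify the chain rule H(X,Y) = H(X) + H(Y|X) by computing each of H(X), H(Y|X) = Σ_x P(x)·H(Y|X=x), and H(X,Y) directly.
H(X) = 1.4034 bits, H(Y|X) = 0.5141 bits, H(X,Y) = 1.9175 bits

Marginal of X (row sums):
  P(X=0) = 5/26 + 0 = 5/26
  P(X=1) = 9/52 + 3/52 = 3/13
  P(X=2) = 1/2 + 1/13 = 15/26
H(X) = -[(5/26)·log₂(5/26) + (3/13)·log₂(3/13) + (15/26)·log₂(15/26)]
  = 0.45741 + 0.48819 + 0.45782 = 1.4034 bits

H(Y|X) = Σ_x P(x)·H(Y|X=x):
  X=0: P(X=0) = 5/26, P(Y|X=0) = (1, 0) → H(Y|X=0) = 0.00000
  X=1: P(X=1) = 3/13, P(Y|X=1) = (3/4, 1/4) → H(Y|X=1) = 0.81128
  X=2: P(X=2) = 15/26, P(Y|X=2) = (13/15, 2/15) → H(Y|X=2) = 0.56651
H(Y|X) = (5/26)·0.00000 + (3/13)·0.81128 + (15/26)·0.56651 = 0.5141 bits

H(X,Y) = -Σ_{x,y} P(x,y) log₂ P(x,y). Per-cell terms -P(x,y)·log₂P(x,y):
  X=0: 0.45741, 0.00000
  X=1: 0.43797, 0.23743
  X=2: 0.50000, 0.28465
  (cells with P = 0 contribute 0)
Sum of the 6 terms: H(X,Y) = 1.9175 bits

Chain rule check:
  H(X) + H(Y|X) = 1.4034 + 0.5141 = 1.9175 bits
  H(X,Y) = 1.9175 bits
✓ Chain rule verified.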